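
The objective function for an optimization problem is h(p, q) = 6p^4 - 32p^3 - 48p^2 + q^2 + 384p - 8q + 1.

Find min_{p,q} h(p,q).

-623

h(p,q) separates as A(p) + B(q) + 1, so its minimum is min A + min B + 1.
A'(p) = 24(p - 4)(p - 2)(p + 2) vanishes at p ∈ {-2, 2, 4}; B'(q) = 2q - 8 vanishes at q ∈ {4}.
Local minima of A (where A''>0): A(-2)=-608, A(4)=256. Local minima of B: B(4)=-16.
So the global minimum of h is A(-2) + B(4) + 1 = -608 − 16 + 1 = -623, attained at (-2, 4).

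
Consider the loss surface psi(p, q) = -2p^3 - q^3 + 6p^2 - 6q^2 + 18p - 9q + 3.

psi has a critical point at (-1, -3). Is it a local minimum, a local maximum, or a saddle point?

The mixed partial ∂²psi/∂p∂q is 0, so the Hessian at any point is diag(psi_pp, psi_qq) = diag(12(-p + 1), -6(q + 2)).
At (-1, -3): H = diag(24, 6).
Both eigenvalues are positive, so H is positive definite: a local minimum.

local minimum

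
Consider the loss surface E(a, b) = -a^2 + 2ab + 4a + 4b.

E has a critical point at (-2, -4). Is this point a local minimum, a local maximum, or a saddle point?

saddle point

The Hessian of E is constant: H = [[-2, 2], [2, 0]].
det(H) = (-2)·0 − 2² = -4.
Since det(H) < 0, H is indefinite and the critical point is a saddle point.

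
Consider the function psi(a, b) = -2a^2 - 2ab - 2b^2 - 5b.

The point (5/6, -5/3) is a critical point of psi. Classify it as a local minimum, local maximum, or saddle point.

local maximum

The Hessian of psi is constant: H = [[-4, -2], [-2, -4]].
det(H) = (-4)·(-4) − (-2)² = 12.
det(H) > 0 and tr(H) = -8 < 0, so H is negative definite and the point is a local maximum.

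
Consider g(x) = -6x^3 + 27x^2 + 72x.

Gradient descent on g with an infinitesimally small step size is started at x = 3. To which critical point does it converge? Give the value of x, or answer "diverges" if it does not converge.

-1

g'(x) = -18(x - 4)(x + 1), so g'(3) = 72.
Gradient descent moves in the -g' direction, i.e. x is decreasing.
The nearest critical point in that direction is x = -1, where g'' = 90 > 0 (a local minimum). The iterate converges there.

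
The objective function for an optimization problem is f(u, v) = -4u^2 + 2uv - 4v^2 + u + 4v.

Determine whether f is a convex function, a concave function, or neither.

concave

f is quadratic, so its Hessian is the constant matrix H = [[-8, 2], [2, -8]].
det(H) = 60, tr(H) = -16.
det(H) > 0 and tr(H) < 0, so H is negative definite everywhere: concave.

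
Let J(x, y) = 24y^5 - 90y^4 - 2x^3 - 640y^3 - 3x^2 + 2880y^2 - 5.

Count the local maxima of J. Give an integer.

J separates as a function of x plus a function of y, so ∇J=0 decouples.
∂J/∂x = -6x(x + 1) = 0 at x ∈ {-1, 0}; ∂J/∂y = 120y(y - 4)(y - 3)(y + 4) = 0 at y ∈ {-4, 0, 3, 4}.
The Hessian is diagonal: diag(J_xx, J_yy). Second derivatives: J_xx(-1)=6, J_xx(0)=-6; J_yy(-4)=-26880, J_yy(0)=5760, J_yy(3)=-2520, J_yy(4)=3840.
Local maxima occur where both diagonal entries negative: (0, -4), (0, 3). Count: 2.

2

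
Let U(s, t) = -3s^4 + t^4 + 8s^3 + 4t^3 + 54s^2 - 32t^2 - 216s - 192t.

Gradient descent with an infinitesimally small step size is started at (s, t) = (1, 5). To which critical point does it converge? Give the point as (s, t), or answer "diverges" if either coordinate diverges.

(2, 4)

U is separable, so gradient descent decouples: s follows -∂U/∂s, t follows -∂U/∂t.
∂U/∂s = -12(s - 3)(s - 2)(s + 3); at s=1 this is -96, so s increases.
∂U/∂t = 4(t - 4)(t + 3)(t + 4); at t=5 this is 288, so t decreases.
s converges to its nearest critical value 2 (a local min of the s-part); t converges to 4. The iterate converges to (2, 4).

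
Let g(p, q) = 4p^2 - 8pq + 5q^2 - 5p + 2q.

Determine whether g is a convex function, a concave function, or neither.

g is quadratic, so its Hessian is the constant matrix H = [[8, -8], [-8, 10]].
det(H) = 16, tr(H) = 18.
det(H) > 0 and tr(H) > 0, so H is positive definite everywhere: convex.

convex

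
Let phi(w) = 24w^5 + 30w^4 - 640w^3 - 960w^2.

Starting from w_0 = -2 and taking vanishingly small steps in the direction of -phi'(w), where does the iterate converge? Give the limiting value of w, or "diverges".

phi'(w) = 120w(w - 4)(w + 1)(w + 4), so phi'(-2) = -2880.
Gradient descent moves in the -phi' direction, i.e. w is increasing.
The nearest critical point in that direction is w = -1, where phi'' = 1800 > 0 (a local minimum). The iterate converges there.

-1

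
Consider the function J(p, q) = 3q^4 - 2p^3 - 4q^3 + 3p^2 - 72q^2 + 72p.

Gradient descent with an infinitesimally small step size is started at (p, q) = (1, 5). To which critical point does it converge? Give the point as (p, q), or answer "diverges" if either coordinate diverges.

J is separable, so gradient descent decouples: p follows -∂J/∂p, q follows -∂J/∂q.
∂J/∂p = -6(p - 4)(p + 3); at p=1 this is 72, so p decreases.
∂J/∂q = 12q(q - 4)(q + 3); at q=5 this is 480, so q decreases.
p converges to its nearest critical value -3 (a local min of the p-part); q converges to 4. The iterate converges to (-3, 4).

(-3, 4)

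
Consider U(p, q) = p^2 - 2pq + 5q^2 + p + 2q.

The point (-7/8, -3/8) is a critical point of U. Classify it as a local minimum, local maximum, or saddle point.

The Hessian of U is constant: H = [[2, -2], [-2, 10]].
det(H) = 2·10 − (-2)² = 16.
det(H) > 0 and tr(H) = 12 > 0, so H is positive definite and the point is a local minimum.

local minimum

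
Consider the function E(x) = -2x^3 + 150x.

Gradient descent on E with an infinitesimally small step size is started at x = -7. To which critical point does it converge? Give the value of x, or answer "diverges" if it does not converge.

E'(x) = -6(x - 5)(x + 5), so E'(-7) = -144.
Gradient descent moves in the -E' direction, i.e. x is increasing.
The nearest critical point in that direction is x = -5, where E'' = 60 > 0 (a local minimum). The iterate converges there.

-5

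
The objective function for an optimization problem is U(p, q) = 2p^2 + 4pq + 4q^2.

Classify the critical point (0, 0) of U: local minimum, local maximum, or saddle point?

The Hessian of U is constant: H = [[4, 4], [4, 8]].
det(H) = 4·8 − 4² = 16.
det(H) > 0 and tr(H) = 12 > 0, so H is positive definite and the point is a local minimum.

local minimum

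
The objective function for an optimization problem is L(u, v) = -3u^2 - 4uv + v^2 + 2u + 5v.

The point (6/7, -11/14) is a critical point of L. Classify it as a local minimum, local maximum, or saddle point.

saddle point

The Hessian of L is constant: H = [[-6, -4], [-4, 2]].
det(H) = (-6)·2 − (-4)² = -28.
Since det(H) < 0, H is indefinite and the critical point is a saddle point.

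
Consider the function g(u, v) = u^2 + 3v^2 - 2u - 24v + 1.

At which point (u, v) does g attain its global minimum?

(1, 4)

g(u,v) separates as P(u) + Q(v) + 1, so its minimum is min P + min Q + 1.
P'(u) = 2u - 2 vanishes at u ∈ {1}; Q'(v) = 6v - 24 vanishes at v ∈ {4}.
Local minima of P (where P''>0): P(1)=-1. Local minima of Q: Q(4)=-48.
So the global minimum of g is P(1) + Q(4) + 1 = -1 − 48 + 1 = -48, attained at (1, 4).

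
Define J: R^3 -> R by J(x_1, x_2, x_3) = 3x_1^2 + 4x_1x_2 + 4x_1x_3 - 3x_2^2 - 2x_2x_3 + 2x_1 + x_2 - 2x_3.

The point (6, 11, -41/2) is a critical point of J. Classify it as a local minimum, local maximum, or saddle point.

The Hessian is constant: H = [[6, 4, 4], [4, -6, -2], [4, -2, 0]].
Leading principal minors: Δ₁ = 6, Δ₂ = -52, Δ₃ = 8.
The minors fit neither the all-positive nor the alternating-sign pattern, so H is indefinite: a saddle point.

saddle point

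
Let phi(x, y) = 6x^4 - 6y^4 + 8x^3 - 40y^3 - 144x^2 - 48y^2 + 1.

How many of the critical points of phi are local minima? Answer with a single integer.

phi separates as a function of x plus a function of y, so ∇phi=0 decouples.
∂phi/∂x = 24x(x - 3)(x + 4) = 0 at x ∈ {-4, 0, 3}; ∂phi/∂y = -24y(y + 1)(y + 4) = 0 at y ∈ {-4, -1, 0}.
The Hessian is diagonal: diag(phi_xx, phi_yy). Second derivatives: phi_xx(-4)=672, phi_xx(0)=-288, phi_xx(3)=504; phi_yy(-4)=-288, phi_yy(-1)=72, phi_yy(0)=-96.
Local minima occur where both diagonal entries positive: (-4, -1), (3, -1). Count: 2.

2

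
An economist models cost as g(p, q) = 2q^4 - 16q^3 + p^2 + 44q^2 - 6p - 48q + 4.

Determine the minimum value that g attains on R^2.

g(p,q) separates as A(p) + B(q) + 4, so its minimum is min A + min B + 4.
A'(p) = 2p - 6 vanishes at p ∈ {3}; B'(q) = 8(q - 3)(q - 2)(q - 1) vanishes at q ∈ {1, 2, 3}.
Local minima of A (where A''>0): A(3)=-9. Local minima of B: B(1)=-18, B(3)=-18.
So the global minimum of g is A(3) + B(1) + 4 = -9 − 18 + 4 = -23, attained at (3, 1).

-23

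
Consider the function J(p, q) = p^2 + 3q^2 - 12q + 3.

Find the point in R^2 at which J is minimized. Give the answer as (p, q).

(0, 2)

J(p,q) separates as A(p) + B(q) + 3, so its minimum is min A + min B + 3.
A'(p) = 2p vanishes at p ∈ {0}; B'(q) = 6q - 12 vanishes at q ∈ {2}.
Local minima of A (where A''>0): A(0)=0. Local minima of B: B(2)=-12.
So the global minimum of J is A(0) + B(2) + 3 = 0 − 12 + 3 = -9, attained at (0, 2).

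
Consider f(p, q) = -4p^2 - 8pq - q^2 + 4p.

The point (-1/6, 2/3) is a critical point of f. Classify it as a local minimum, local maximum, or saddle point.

The Hessian of f is constant: H = [[-8, -8], [-8, -2]].
det(H) = (-8)·(-2) − (-8)² = -48.
Since det(H) < 0, H is indefinite and the critical point is a saddle point.

saddle point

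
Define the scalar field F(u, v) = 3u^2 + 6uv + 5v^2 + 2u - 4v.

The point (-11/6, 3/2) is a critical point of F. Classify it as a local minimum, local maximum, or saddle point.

The Hessian of F is constant: H = [[6, 6], [6, 10]].
det(H) = 6·10 − 6² = 24.
det(H) > 0 and tr(H) = 16 > 0, so H is positive definite and the point is a local minimum.

local minimum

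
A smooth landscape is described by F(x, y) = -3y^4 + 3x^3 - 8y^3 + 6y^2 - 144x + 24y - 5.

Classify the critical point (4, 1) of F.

saddle point

The mixed partial ∂²F/∂x∂y is 0, so the Hessian at any point is diag(F_xx, F_yy) = diag(18x, 12(-3y^2 - 4y + 1)).
At (4, 1): H = diag(72, -72).
The eigenvalues have opposite signs, so H is indefinite: a saddle point.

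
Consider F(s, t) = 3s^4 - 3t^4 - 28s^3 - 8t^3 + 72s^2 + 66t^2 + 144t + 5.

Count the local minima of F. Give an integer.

2

F separates as a function of s plus a function of t, so ∇F=0 decouples.
∂F/∂s = 12s(s - 4)(s - 3) = 0 at s ∈ {0, 3, 4}; ∂F/∂t = -12(t - 3)(t + 1)(t + 4) = 0 at t ∈ {-4, -1, 3}.
The Hessian is diagonal: diag(F_ss, F_tt). Second derivatives: F_ss(0)=144, F_ss(3)=-36, F_ss(4)=48; F_tt(-4)=-252, F_tt(-1)=144, F_tt(3)=-336.
Local minima occur where both diagonal entries positive: (0, -1), (4, -1). Count: 2.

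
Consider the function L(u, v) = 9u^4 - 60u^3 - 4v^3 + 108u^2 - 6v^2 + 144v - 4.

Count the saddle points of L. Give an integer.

3

L separates as a function of u plus a function of v, so ∇L=0 decouples.
∂L/∂u = 36u(u - 3)(u - 2) = 0 at u ∈ {0, 2, 3}; ∂L/∂v = -12(v - 3)(v + 4) = 0 at v ∈ {-4, 3}.
The Hessian is diagonal: diag(L_uu, L_vv). Second derivatives: L_uu(0)=216, L_uu(2)=-72, L_uu(3)=108; L_vv(-4)=84, L_vv(3)=-84.
Saddle points occur where the two diagonal entries have opposite signs: (0, 3), (2, -4), (3, 3). Count: 3.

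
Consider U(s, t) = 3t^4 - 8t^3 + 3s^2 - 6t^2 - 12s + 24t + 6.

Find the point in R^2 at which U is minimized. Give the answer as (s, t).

(2, -1)

U(s,t) separates as P(s) + Q(t) + 6, so its minimum is min P + min Q + 6.
P'(s) = 6s - 12 vanishes at s ∈ {2}; Q'(t) = 12(t - 2)(t - 1)(t + 1) vanishes at t ∈ {-1, 1, 2}.
Local minima of P (where P''>0): P(2)=-12. Local minima of Q: Q(-1)=-19, Q(2)=8.
So the global minimum of U is P(2) + Q(-1) + 6 = -12 − 19 + 6 = -25, attained at (2, -1).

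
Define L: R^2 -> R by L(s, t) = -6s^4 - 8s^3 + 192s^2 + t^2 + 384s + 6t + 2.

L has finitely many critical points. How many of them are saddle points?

2

L separates as a function of s plus a function of t, so ∇L=0 decouples.
∂L/∂s = -24(s - 4)(s + 1)(s + 4) = 0 at s ∈ {-4, -1, 4}; ∂L/∂t = 2(t + 3) = 0 at t ∈ {-3}.
The Hessian is diagonal: diag(L_ss, L_tt). Second derivatives: L_ss(-4)=-576, L_ss(-1)=360, L_ss(4)=-960; L_tt(-3)=2.
Saddle points occur where the two diagonal entries have opposite signs: (-4, -3), (4, -3). Count: 2.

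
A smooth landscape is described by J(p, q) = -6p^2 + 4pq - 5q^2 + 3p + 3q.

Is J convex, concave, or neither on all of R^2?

J is quadratic, so its Hessian is the constant matrix H = [[-12, 4], [4, -10]].
det(H) = 104, tr(H) = -22.
det(H) > 0 and tr(H) < 0, so H is negative definite everywhere: concave.

concave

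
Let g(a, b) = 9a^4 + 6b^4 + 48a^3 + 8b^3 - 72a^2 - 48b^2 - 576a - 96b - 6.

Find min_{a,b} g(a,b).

-1142

g(a,b) separates as P(a) + Q(b) − 6, so its minimum is min P + min Q − 6.
P'(a) = 36(a - 2)(a + 2)(a + 4) vanishes at a ∈ {-4, -2, 2}; Q'(b) = 24(b - 2)(b + 1)(b + 2) vanishes at b ∈ {-2, -1, 2}.
Local minima of P (where P''>0): P(-4)=384, P(2)=-912. Local minima of Q: Q(-2)=32, Q(2)=-224.
So the global minimum of g is P(2) + Q(2) − 6 = -912 − 224 − 6 = -1142, attained at (2, 2).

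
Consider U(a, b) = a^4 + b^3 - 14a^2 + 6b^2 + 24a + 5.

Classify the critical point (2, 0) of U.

The mixed partial ∂²U/∂a∂b is 0, so the Hessian at any point is diag(U_aa, U_bb) = diag(4(3a^2 - 7), 6(b + 2)).
At (2, 0): H = diag(20, 12).
Both eigenvalues are positive, so H is positive definite: a local minimum.

local minimum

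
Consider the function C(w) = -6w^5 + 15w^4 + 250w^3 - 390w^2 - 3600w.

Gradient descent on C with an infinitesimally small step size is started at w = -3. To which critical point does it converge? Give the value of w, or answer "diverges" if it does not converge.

-4

C'(w) = -30(w - 5)(w - 3)(w + 2)(w + 4), so C'(-3) = 1440.
Gradient descent moves in the -C' direction, i.e. w is decreasing.
The nearest critical point in that direction is w = -4, where C'' = 3780 > 0 (a local minimum). The iterate converges there.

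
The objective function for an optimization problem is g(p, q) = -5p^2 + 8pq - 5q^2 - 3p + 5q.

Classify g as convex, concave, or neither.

concave

g is quadratic, so its Hessian is the constant matrix H = [[-10, 8], [8, -10]].
det(H) = 36, tr(H) = -20.
det(H) > 0 and tr(H) < 0, so H is negative definite everywhere: concave.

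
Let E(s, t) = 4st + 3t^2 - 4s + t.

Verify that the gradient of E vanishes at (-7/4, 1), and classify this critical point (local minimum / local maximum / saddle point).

∇E = (4t - 4, 4s + 6t + 1); substituting (-7/4, 1) gives ∇E = (0, 0), so (-7/4, 1) is indeed a critical point.
The Hessian of E is constant: H = [[0, 4], [4, 6]].
det(H) = 0·6 − 4² = -16.
Since det(H) < 0, H is indefinite and the critical point is a saddle point.

saddle point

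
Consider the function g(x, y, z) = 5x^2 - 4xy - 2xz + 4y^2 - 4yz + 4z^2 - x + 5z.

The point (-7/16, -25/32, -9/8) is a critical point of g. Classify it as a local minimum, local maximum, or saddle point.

The Hessian is constant: H = [[10, -4, -2], [-4, 8, -4], [-2, -4, 8]].
Leading principal minors: Δ₁ = 10, Δ₂ = 64, Δ₃ = 256.
All leading minors are positive, so H is positive definite: a local minimum.

local minimum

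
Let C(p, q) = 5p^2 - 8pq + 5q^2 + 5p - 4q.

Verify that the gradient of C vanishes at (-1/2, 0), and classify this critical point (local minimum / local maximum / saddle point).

∇C = (10p - 8q + 5, -8p + 10q - 4); substituting (-1/2, 0) gives ∇C = (0, 0), so (-1/2, 0) is indeed a critical point.
The Hessian of C is constant: H = [[10, -8], [-8, 10]].
det(H) = 10·10 − (-8)² = 36.
det(H) > 0 and tr(H) = 20 > 0, so H is positive definite and the point is a local minimum.

local minimum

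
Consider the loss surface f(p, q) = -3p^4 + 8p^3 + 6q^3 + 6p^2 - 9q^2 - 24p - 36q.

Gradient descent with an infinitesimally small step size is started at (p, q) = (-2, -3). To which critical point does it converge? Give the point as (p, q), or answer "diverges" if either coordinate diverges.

f is separable, so gradient descent decouples: p follows -∂f/∂p, q follows -∂f/∂q.
∂f/∂p = -12(p - 2)(p - 1)(p + 1); at p=-2 this is 144, so p decreases.
∂f/∂q = 18(q - 2)(q + 1); at q=-3 this is 180, so q decreases.
The p-coordinate has no critical point in that direction and runs off to infinity.

diverges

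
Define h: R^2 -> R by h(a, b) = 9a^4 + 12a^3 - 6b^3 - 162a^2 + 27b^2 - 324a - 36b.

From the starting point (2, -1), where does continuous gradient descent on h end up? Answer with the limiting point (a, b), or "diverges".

h is separable, so gradient descent decouples: a follows -∂h/∂a, b follows -∂h/∂b.
∂h/∂a = 36(a - 3)(a + 1)(a + 3); at a=2 this is -540, so a increases.
∂h/∂b = -18(b - 2)(b - 1); at b=-1 this is -108, so b increases.
a converges to its nearest critical value 3 (a local min of the a-part); b converges to 1. The iterate converges to (3, 1).

(3, 1)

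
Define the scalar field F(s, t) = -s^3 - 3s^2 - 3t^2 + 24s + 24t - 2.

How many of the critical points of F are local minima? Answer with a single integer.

F separates as a function of s plus a function of t, so ∇F=0 decouples.
∂F/∂s = -3(s - 2)(s + 4) = 0 at s ∈ {-4, 2}; ∂F/∂t = -6(t - 4) = 0 at t ∈ {4}.
The Hessian is diagonal: diag(F_ss, F_tt). Second derivatives: F_ss(-4)=18, F_ss(2)=-18; F_tt(4)=-6.
Local minima occur where both diagonal entries positive: none. Count: 0.

0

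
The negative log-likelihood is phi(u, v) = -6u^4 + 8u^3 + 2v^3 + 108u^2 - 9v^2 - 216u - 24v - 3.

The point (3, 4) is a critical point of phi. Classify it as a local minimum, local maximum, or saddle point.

saddle point

The mixed partial ∂²phi/∂u∂v is 0, so the Hessian at any point is diag(phi_uu, phi_vv) = diag(24(-3u^2 + 2u + 9), 6(2v - 3)).
At (3, 4): H = diag(-288, 30).
The eigenvalues have opposite signs, so H is indefinite: a saddle point.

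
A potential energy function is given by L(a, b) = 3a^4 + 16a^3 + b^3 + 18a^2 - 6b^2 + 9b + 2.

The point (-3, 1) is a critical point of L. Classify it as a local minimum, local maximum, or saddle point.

saddle point

The mixed partial ∂²L/∂a∂b is 0, so the Hessian at any point is diag(L_aa, L_bb) = diag(12(3a^2 + 8a + 3), 6(b - 2)).
At (-3, 1): H = diag(72, -6).
The eigenvalues have opposite signs, so H is indefinite: a saddle point.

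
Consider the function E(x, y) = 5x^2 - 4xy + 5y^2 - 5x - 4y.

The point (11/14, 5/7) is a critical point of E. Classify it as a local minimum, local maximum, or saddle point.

The Hessian of E is constant: H = [[10, -4], [-4, 10]].
det(H) = 10·10 − (-4)² = 84.
det(H) > 0 and tr(H) = 20 > 0, so H is positive definite and the point is a local minimum.

local minimum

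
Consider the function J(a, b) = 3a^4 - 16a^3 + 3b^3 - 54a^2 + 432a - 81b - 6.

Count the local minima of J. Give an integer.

2

J separates as a function of a plus a function of b, so ∇J=0 decouples.
∂J/∂a = 12(a - 4)(a - 3)(a + 3) = 0 at a ∈ {-3, 3, 4}; ∂J/∂b = 9(b - 3)(b + 3) = 0 at b ∈ {-3, 3}.
The Hessian is diagonal: diag(J_aa, J_bb). Second derivatives: J_aa(-3)=504, J_aa(3)=-72, J_aa(4)=84; J_bb(-3)=-54, J_bb(3)=54.
Local minima occur where both diagonal entries positive: (-3, 3), (4, 3). Count: 2.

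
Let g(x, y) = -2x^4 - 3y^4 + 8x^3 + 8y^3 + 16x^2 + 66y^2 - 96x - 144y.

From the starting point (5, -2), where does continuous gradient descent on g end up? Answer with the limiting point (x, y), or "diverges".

diverges

g is separable, so gradient descent decouples: x follows -∂g/∂x, y follows -∂g/∂y.
∂g/∂x = -8(x - 3)(x - 2)(x + 2); at x=5 this is -336, so x increases.
∂g/∂y = -12(y - 4)(y - 1)(y + 3); at y=-2 this is -216, so y increases.
The x-coordinate has no critical point in that direction and runs off to infinity.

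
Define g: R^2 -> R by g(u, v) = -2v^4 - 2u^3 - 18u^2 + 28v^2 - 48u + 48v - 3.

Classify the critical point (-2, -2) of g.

The mixed partial ∂²g/∂u∂v is 0, so the Hessian at any point is diag(g_uu, g_vv) = diag(-12(u + 3), 8(-3v^2 + 7)).
At (-2, -2): H = diag(-12, -40).
Both eigenvalues are negative, so H is negative definite: a local maximum.

local maximum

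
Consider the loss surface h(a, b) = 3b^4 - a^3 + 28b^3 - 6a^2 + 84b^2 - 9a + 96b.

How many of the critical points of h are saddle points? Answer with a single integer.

3

h separates as a function of a plus a function of b, so ∇h=0 decouples.
∂h/∂a = -3(a + 1)(a + 3) = 0 at a ∈ {-3, -1}; ∂h/∂b = 12(b + 1)(b + 2)(b + 4) = 0 at b ∈ {-4, -2, -1}.
The Hessian is diagonal: diag(h_aa, h_bb). Second derivatives: h_aa(-3)=6, h_aa(-1)=-6; h_bb(-4)=72, h_bb(-2)=-24, h_bb(-1)=36.
Saddle points occur where the two diagonal entries have opposite signs: (-3, -2), (-1, -4), (-1, -1). Count: 3.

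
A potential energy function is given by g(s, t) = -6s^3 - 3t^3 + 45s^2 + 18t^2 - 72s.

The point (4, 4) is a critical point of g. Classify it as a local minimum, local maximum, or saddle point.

local maximum

The mixed partial ∂²g/∂s∂t is 0, so the Hessian at any point is diag(g_ss, g_tt) = diag(18(-2s + 5), 18(-t + 2)).
At (4, 4): H = diag(-54, -36).
Both eigenvalues are negative, so H is negative definite: a local maximum.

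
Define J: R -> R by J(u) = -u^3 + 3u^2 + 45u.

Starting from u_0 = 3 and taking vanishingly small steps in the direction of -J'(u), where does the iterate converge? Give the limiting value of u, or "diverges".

J'(u) = -3(u - 5)(u + 3), so J'(3) = 36.
Gradient descent moves in the -J' direction, i.e. u is decreasing.
The nearest critical point in that direction is u = -3, where J'' = 24 > 0 (a local minimum). The iterate converges there.

-3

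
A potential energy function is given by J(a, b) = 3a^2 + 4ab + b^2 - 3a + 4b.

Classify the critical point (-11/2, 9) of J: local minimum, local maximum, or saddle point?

saddle point

The Hessian of J is constant: H = [[6, 4], [4, 2]].
det(H) = 6·2 − 4² = -4.
Since det(H) < 0, H is indefinite and the critical point is a saddle point.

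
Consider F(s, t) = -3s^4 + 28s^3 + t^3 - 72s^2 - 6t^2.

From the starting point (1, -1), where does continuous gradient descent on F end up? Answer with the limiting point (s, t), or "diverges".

diverges

F is separable, so gradient descent decouples: s follows -∂F/∂s, t follows -∂F/∂t.
∂F/∂s = -12s(s - 4)(s - 3); at s=1 this is -72, so s increases.
∂F/∂t = 3t(t - 4); at t=-1 this is 15, so t decreases.
The t-coordinate has no critical point in that direction and runs off to infinity.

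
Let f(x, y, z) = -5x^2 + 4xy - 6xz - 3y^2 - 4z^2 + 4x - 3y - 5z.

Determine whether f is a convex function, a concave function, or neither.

f is quadratic, so its Hessian is the constant matrix H = [[-10, 4, -6], [4, -6, 0], [-6, 0, -8]].
Leading principal minors: -10, 44, -136.
Signs alternate −, +, − ⇒ H ≺ 0 ⇒ concave.

concave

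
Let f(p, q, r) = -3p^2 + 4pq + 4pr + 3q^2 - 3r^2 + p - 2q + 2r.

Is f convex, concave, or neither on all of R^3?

neither

f is quadratic, so its Hessian is the constant matrix H = [[-6, 4, 4], [4, 6, 0], [4, 0, -6]].
Leading principal minors: -6, -52, 216.
Neither pattern holds ⇒ H is indefinite ⇒ neither convex nor concave.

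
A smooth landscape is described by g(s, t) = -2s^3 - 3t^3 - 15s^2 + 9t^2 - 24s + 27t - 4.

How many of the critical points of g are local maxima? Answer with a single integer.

1

g separates as a function of s plus a function of t, so ∇g=0 decouples.
∂g/∂s = -6(s + 1)(s + 4) = 0 at s ∈ {-4, -1}; ∂g/∂t = -9(t - 3)(t + 1) = 0 at t ∈ {-1, 3}.
The Hessian is diagonal: diag(g_ss, g_tt). Second derivatives: g_ss(-4)=18, g_ss(-1)=-18; g_tt(-1)=36, g_tt(3)=-36.
Local maxima occur where both diagonal entries negative: (-1, 3). Count: 1.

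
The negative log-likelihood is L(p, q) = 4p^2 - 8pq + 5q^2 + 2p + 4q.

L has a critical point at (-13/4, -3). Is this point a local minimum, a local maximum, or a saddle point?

The Hessian of L is constant: H = [[8, -8], [-8, 10]].
det(H) = 8·10 − (-8)² = 16.
det(H) > 0 and tr(H) = 18 > 0, so H is positive definite and the point is a local minimum.

local minimum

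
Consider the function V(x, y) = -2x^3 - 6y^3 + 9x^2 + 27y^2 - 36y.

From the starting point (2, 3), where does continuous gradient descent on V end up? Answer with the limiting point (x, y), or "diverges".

V is separable, so gradient descent decouples: x follows -∂V/∂x, y follows -∂V/∂y.
∂V/∂x = -6x(x - 3); at x=2 this is 12, so x decreases.
∂V/∂y = -18(y - 2)(y - 1); at y=3 this is -36, so y increases.
The y-coordinate has no critical point in that direction and runs off to infinity.

diverges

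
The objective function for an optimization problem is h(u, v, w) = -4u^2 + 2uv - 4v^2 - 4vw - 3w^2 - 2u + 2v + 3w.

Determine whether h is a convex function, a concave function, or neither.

concave

h is quadratic, so its Hessian is the constant matrix H = [[-8, 2, 0], [2, -8, -4], [0, -4, -6]].
Leading principal minors: -8, 60, -232.
Signs alternate −, +, − ⇒ H ≺ 0 ⇒ concave.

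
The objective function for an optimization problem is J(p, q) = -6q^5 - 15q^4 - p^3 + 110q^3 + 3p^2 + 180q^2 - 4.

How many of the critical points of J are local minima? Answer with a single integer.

J separates as a function of p plus a function of q, so ∇J=0 decouples.
∂J/∂p = -3p(p - 2) = 0 at p ∈ {0, 2}; ∂J/∂q = -30q(q - 3)(q + 1)(q + 4) = 0 at q ∈ {-4, -1, 0, 3}.
The Hessian is diagonal: diag(J_pp, J_qq). Second derivatives: J_pp(0)=6, J_pp(2)=-6; J_qq(-4)=2520, J_qq(-1)=-360, J_qq(0)=360, J_qq(3)=-2520.
Local minima occur where both diagonal entries positive: (0, -4), (0, 0). Count: 2.

2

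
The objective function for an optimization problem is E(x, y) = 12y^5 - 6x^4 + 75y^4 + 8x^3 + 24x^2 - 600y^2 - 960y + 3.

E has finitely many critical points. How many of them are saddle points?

6

E separates as a function of x plus a function of y, so ∇E=0 decouples.
∂E/∂x = -24x(x - 2)(x + 1) = 0 at x ∈ {-1, 0, 2}; ∂E/∂y = 60(y - 2)(y + 1)(y + 2)(y + 4) = 0 at y ∈ {-4, -2, -1, 2}.
The Hessian is diagonal: diag(E_xx, E_yy). Second derivatives: E_xx(-1)=-72, E_xx(0)=48, E_xx(2)=-144; E_yy(-4)=-2160, E_yy(-2)=480, E_yy(-1)=-540, E_yy(2)=4320.
Saddle points occur where the two diagonal entries have opposite signs: (-1, -2), (-1, 2), (0, -4), (0, -1), (2, -2), (2, 2). Count: 6.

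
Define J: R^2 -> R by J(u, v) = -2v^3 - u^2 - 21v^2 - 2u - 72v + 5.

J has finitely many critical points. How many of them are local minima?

J separates as a function of u plus a function of v, so ∇J=0 decouples.
∂J/∂u = -2(u + 1) = 0 at u ∈ {-1}; ∂J/∂v = -6(v + 3)(v + 4) = 0 at v ∈ {-4, -3}.
The Hessian is diagonal: diag(J_uu, J_vv). Second derivatives: J_uu(-1)=-2; J_vv(-4)=6, J_vv(-3)=-6.
Local minima occur where both diagonal entries positive: none. Count: 0.

0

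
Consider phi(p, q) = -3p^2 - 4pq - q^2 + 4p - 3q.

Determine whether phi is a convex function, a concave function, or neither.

neither

phi is quadratic, so its Hessian is the constant matrix H = [[-6, -4], [-4, -2]].
det(H) = -4, tr(H) = -8.
det(H) < 0, so H is indefinite: neither convex nor concave.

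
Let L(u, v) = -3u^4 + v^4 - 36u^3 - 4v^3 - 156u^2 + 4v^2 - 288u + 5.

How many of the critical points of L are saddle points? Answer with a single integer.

5

L separates as a function of u plus a function of v, so ∇L=0 decouples.
∂L/∂u = -12(u + 2)(u + 3)(u + 4) = 0 at u ∈ {-4, -3, -2}; ∂L/∂v = 4v(v - 2)(v - 1) = 0 at v ∈ {0, 1, 2}.
The Hessian is diagonal: diag(L_uu, L_vv). Second derivatives: L_uu(-4)=-24, L_uu(-3)=12, L_uu(-2)=-24; L_vv(0)=8, L_vv(1)=-4, L_vv(2)=8.
Saddle points occur where the two diagonal entries have opposite signs: (-4, 0), (-4, 2), (-3, 1), (-2, 0), (-2, 2). Count: 5.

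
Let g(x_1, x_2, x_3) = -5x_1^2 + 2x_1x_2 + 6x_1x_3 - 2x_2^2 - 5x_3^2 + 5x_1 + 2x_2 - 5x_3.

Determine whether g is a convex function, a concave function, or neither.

concave

g is quadratic, so its Hessian is the constant matrix H = [[-10, 2, 6], [2, -4, 0], [6, 0, -10]].
Leading principal minors: -10, 36, -216.
Signs alternate −, +, − ⇒ H ≺ 0 ⇒ concave.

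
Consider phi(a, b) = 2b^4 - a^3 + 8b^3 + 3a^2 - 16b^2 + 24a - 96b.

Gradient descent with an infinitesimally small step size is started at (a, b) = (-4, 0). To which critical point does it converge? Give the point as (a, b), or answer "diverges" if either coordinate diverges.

(-2, 2)

phi is separable, so gradient descent decouples: a follows -∂phi/∂a, b follows -∂phi/∂b.
∂phi/∂a = -3(a - 4)(a + 2); at a=-4 this is -48, so a increases.
∂phi/∂b = 8(b - 2)(b + 2)(b + 3); at b=0 this is -96, so b increases.
a converges to its nearest critical value -2 (a local min of the a-part); b converges to 2. The iterate converges to (-2, 2).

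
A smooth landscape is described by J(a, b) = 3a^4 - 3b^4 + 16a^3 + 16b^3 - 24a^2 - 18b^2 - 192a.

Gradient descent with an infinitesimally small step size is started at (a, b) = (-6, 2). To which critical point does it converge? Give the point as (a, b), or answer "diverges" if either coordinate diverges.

J is separable, so gradient descent decouples: a follows -∂J/∂a, b follows -∂J/∂b.
∂J/∂a = 12(a - 2)(a + 2)(a + 4); at a=-6 this is -768, so a increases.
∂J/∂b = -12b(b - 3)(b - 1); at b=2 this is 24, so b decreases.
a converges to its nearest critical value -4 (a local min of the a-part); b converges to 1. The iterate converges to (-4, 1).

(-4, 1)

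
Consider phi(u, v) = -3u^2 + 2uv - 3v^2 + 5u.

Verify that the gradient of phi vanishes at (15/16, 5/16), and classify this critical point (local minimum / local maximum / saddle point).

∇phi = (-6u + 2v + 5, 2u - 6v); substituting (15/16, 5/16) gives ∇phi = (0, 0), so (15/16, 5/16) is indeed a critical point.
The Hessian of phi is constant: H = [[-6, 2], [2, -6]].
det(H) = (-6)·(-6) − 2² = 32.
det(H) > 0 and tr(H) = -12 < 0, so H is negative definite and the point is a local maximum.

local maximum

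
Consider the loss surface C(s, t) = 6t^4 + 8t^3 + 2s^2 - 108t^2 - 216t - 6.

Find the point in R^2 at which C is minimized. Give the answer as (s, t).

(0, 3)

C(s,t) separates as P(s) + Q(t) − 6, so its minimum is min P + min Q − 6.
P'(s) = 4s vanishes at s ∈ {0}; Q'(t) = 24(t - 3)(t + 1)(t + 3) vanishes at t ∈ {-3, -1, 3}.
Local minima of P (where P''>0): P(0)=0. Local minima of Q: Q(-3)=-54, Q(3)=-918.
So the global minimum of C is P(0) + Q(3) − 6 = 0 − 918 − 6 = -924, attained at (0, 3).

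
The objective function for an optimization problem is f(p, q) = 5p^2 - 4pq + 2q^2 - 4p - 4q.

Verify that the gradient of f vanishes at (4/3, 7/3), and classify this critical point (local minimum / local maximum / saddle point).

local minimum

∇f = (10p - 4q - 4, -4p + 4q - 4); substituting (4/3, 7/3) gives ∇f = (0, 0), so (4/3, 7/3) is indeed a critical point.
The Hessian of f is constant: H = [[10, -4], [-4, 4]].
det(H) = 10·4 − (-4)² = 24.
det(H) > 0 and tr(H) = 14 > 0, so H is positive definite and the point is a local minimum.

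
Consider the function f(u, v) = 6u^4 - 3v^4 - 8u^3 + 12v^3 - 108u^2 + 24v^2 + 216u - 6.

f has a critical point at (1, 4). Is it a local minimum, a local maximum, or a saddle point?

The mixed partial ∂²f/∂u∂v is 0, so the Hessian at any point is diag(f_uu, f_vv) = diag(24(3u^2 - 2u - 9), 12(-3v^2 + 6v + 4)).
At (1, 4): H = diag(-192, -240).
Both eigenvalues are negative, so H is negative definite: a local maximum.

local maximum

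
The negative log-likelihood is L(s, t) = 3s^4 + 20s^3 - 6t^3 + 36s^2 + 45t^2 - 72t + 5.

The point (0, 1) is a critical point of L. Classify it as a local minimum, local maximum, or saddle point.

The mixed partial ∂²L/∂s∂t is 0, so the Hessian at any point is diag(L_ss, L_tt) = diag(12(3s^2 + 10s + 6), 18(-2t + 5)).
At (0, 1): H = diag(72, 54).
Both eigenvalues are positive, so H is positive definite: a local minimum.

local minimum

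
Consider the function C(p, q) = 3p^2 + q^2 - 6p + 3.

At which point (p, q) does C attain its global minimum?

(1, 0)

C(p,q) separates as A(p) + B(q) + 3, so its minimum is min A + min B + 3.
A'(p) = 6p - 6 vanishes at p ∈ {1}; B'(q) = 2q vanishes at q ∈ {0}.
Local minima of A (where A''>0): A(1)=-3. Local minima of B: B(0)=0.
So the global minimum of C is A(1) + B(0) + 3 = -3 + 0 + 3 = 0, attained at (1, 0).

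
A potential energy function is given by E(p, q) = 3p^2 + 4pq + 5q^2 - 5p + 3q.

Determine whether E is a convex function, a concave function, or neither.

E is quadratic, so its Hessian is the constant matrix H = [[6, 4], [4, 10]].
det(H) = 44, tr(H) = 16.
det(H) > 0 and tr(H) > 0, so H is positive definite everywhere: convex.

convex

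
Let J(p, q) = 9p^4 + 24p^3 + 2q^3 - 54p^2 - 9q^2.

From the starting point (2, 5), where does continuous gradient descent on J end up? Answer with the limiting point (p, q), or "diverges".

(1, 3)

J is separable, so gradient descent decouples: p follows -∂J/∂p, q follows -∂J/∂q.
∂J/∂p = 36p(p - 1)(p + 3); at p=2 this is 360, so p decreases.
∂J/∂q = 6q(q - 3); at q=5 this is 60, so q decreases.
p converges to its nearest critical value 1 (a local min of the p-part); q converges to 3. The iterate converges to (1, 3).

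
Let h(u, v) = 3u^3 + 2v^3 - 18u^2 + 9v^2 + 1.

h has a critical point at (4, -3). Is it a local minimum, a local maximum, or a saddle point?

saddle point

The mixed partial ∂²h/∂u∂v is 0, so the Hessian at any point is diag(h_uu, h_vv) = diag(18(u - 2), 6(2v + 3)).
At (4, -3): H = diag(36, -18).
The eigenvalues have opposite signs, so H is indefinite: a saddle point.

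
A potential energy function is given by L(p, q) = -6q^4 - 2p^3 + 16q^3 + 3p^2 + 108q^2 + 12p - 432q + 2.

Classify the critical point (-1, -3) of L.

The mixed partial ∂²L/∂p∂q is 0, so the Hessian at any point is diag(L_pp, L_qq) = diag(6(-2p + 1), 24(-3q^2 + 4q + 9)).
At (-1, -3): H = diag(18, -720).
The eigenvalues have opposite signs, so H is indefinite: a saddle point.

saddle point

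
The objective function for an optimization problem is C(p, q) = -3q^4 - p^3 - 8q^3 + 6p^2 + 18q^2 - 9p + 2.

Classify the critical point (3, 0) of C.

saddle point

The mixed partial ∂²C/∂p∂q is 0, so the Hessian at any point is diag(C_pp, C_qq) = diag(6(-p + 2), 12(-3q^2 - 4q + 3)).
At (3, 0): H = diag(-6, 36).
The eigenvalues have opposite signs, so H is indefinite: a saddle point.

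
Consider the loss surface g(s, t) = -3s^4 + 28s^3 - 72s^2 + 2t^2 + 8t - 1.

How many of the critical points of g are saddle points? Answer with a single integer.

2

g separates as a function of s plus a function of t, so ∇g=0 decouples.
∂g/∂s = -12s(s - 4)(s - 3) = 0 at s ∈ {0, 3, 4}; ∂g/∂t = 4(t + 2) = 0 at t ∈ {-2}.
The Hessian is diagonal: diag(g_ss, g_tt). Second derivatives: g_ss(0)=-144, g_ss(3)=36, g_ss(4)=-48; g_tt(-2)=4.
Saddle points occur where the two diagonal entries have opposite signs: (0, -2), (4, -2). Count: 2.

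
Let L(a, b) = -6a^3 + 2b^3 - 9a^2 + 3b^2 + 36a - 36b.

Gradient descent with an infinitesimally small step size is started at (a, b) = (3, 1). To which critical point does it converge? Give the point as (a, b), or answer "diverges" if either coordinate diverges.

L is separable, so gradient descent decouples: a follows -∂L/∂a, b follows -∂L/∂b.
∂L/∂a = -18(a - 1)(a + 2); at a=3 this is -180, so a increases.
∂L/∂b = 6(b - 2)(b + 3); at b=1 this is -24, so b increases.
The a-coordinate has no critical point in that direction and runs off to infinity.

diverges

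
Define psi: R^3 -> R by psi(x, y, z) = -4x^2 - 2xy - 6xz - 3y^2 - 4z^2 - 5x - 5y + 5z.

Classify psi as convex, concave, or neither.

concave

psi is quadratic, so its Hessian is the constant matrix H = [[-8, -2, -6], [-2, -6, 0], [-6, 0, -8]].
Leading principal minors: -8, 44, -136.
Signs alternate −, +, − ⇒ H ≺ 0 ⇒ concave.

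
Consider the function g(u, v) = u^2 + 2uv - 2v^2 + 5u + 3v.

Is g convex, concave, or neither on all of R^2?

neither

g is quadratic, so its Hessian is the constant matrix H = [[2, 2], [2, -4]].
det(H) = -12, tr(H) = -2.
det(H) < 0, so H is indefinite: neither convex nor concave.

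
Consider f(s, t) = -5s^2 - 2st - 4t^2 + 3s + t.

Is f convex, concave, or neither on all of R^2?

concave

f is quadratic, so its Hessian is the constant matrix H = [[-10, -2], [-2, -8]].
det(H) = 76, tr(H) = -18.
det(H) > 0 and tr(H) < 0, so H is negative definite everywhere: concave.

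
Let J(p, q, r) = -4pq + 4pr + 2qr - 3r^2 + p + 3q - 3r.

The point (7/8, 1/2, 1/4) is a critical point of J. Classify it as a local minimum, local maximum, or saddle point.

saddle point

The Hessian is constant: H = [[0, -4, 4], [-4, 0, 2], [4, 2, -6]].
Leading principal minors: Δ₁ = 0, Δ₂ = -16, Δ₃ = 32.
The minors fit neither the all-positive nor the alternating-sign pattern, so H is indefinite: a saddle point.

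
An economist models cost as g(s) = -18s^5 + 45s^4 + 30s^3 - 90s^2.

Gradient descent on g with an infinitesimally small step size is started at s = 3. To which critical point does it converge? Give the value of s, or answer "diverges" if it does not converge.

diverges

g'(s) = -90s(s - 2)(s - 1)(s + 1), so g'(3) = -2160.
Gradient descent moves in the -g' direction, i.e. s is increasing.
There is no critical point above s=3, and g' keeps the same sign, so the iterate runs off to +∞.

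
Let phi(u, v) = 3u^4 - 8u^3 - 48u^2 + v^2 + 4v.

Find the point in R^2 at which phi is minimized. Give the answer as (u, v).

(4, -2)

phi(u,v) separates as P(u) + Q(v), so its minimum is min P + min Q.
P'(u) = 12u(u - 4)(u + 2) vanishes at u ∈ {-2, 0, 4}; Q'(v) = 2v + 4 vanishes at v ∈ {-2}.
Local minima of P (where P''>0): P(-2)=-80, P(4)=-512. Local minima of Q: Q(-2)=-4.
So the global minimum of phi is P(4) + Q(-2) = -512 − 4 = -516, attained at (4, -2).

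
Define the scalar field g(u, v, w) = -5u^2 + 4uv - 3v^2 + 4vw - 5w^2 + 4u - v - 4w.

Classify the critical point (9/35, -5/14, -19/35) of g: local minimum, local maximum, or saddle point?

local maximum

The Hessian is constant: H = [[-10, 4, 0], [4, -6, 4], [0, 4, -10]].
Leading principal minors: Δ₁ = -10, Δ₂ = 44, Δ₃ = -280.
The minors alternate sign starting negative (−, +, −), so H is negative definite: a local maximum.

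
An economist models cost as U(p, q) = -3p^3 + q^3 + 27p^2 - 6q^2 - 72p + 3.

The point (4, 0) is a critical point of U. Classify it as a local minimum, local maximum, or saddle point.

local maximum

The mixed partial ∂²U/∂p∂q is 0, so the Hessian at any point is diag(U_pp, U_qq) = diag(18(-p + 3), 6(q - 2)).
At (4, 0): H = diag(-18, -12).
Both eigenvalues are negative, so H is negative definite: a local maximum.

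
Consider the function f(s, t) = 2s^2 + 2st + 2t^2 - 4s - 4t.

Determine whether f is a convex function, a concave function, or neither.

convex

f is quadratic, so its Hessian is the constant matrix H = [[4, 2], [2, 4]].
det(H) = 12, tr(H) = 8.
det(H) > 0 and tr(H) > 0, so H is positive definite everywhere: convex.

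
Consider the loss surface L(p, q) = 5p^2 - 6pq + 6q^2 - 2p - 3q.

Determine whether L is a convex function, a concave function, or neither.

L is quadratic, so its Hessian is the constant matrix H = [[10, -6], [-6, 12]].
det(H) = 84, tr(H) = 22.
det(H) > 0 and tr(H) > 0, so H is positive definite everywhere: convex.

convex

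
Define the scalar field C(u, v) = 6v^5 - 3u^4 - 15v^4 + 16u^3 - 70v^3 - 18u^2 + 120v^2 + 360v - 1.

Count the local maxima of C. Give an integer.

C separates as a function of u plus a function of v, so ∇C=0 decouples.
∂C/∂u = -12u(u - 3)(u - 1) = 0 at u ∈ {0, 1, 3}; ∂C/∂v = 30(v - 3)(v - 2)(v + 1)(v + 2) = 0 at v ∈ {-2, -1, 2, 3}.
The Hessian is diagonal: diag(C_uu, C_vv). Second derivatives: C_uu(0)=-36, C_uu(1)=24, C_uu(3)=-72; C_vv(-2)=-600, C_vv(-1)=360, C_vv(2)=-360, C_vv(3)=600.
Local maxima occur where both diagonal entries negative: (0, -2), (0, 2), (3, -2), (3, 2). Count: 4.

4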